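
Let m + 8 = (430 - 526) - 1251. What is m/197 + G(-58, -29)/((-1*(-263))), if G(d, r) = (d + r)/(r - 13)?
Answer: -4983397/725354 ≈ -6.8703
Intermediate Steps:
G(d, r) = (d + r)/(-13 + r)
m = -1355 (m = -8 + ((430 - 526) - 1251) = -8 + (-96 - 1251) = -8 - 1347 = -1355)
m/197 + G(-58, -29)/((-1*(-263))) = -1355/197 + ((-58 - 29)/(-13 - 29))/((-1*(-263))) = -1355*1/197 + (-87/(-42))/263 = -1355/197 - 1/42*(-87)*(1/263) = -1355/197 + (29/14)*(1/263) = -1355/197 + 29/3682 = -4983397/725354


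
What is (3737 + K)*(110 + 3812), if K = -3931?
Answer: -760868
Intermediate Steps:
(3737 + K)*(110 + 3812) = (3737 - 3931)*(110 + 3812) = -194*3922 = -760868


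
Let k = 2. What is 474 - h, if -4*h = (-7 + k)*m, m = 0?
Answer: 474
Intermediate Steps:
h = 0 (h = -(-7 + 2)*0/4 = -(-5)*0/4 = -1/4*0 = 0)
474 - h = 474 - 1*0 = 474 + 0 = 474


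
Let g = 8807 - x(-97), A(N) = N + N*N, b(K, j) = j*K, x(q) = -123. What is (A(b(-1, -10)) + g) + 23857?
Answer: 32897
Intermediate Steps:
b(K, j) = K*j
A(N) = N + N²
g = 8930 (g = 8807 - 1*(-123) = 8807 + 123 = 8930)
(A(b(-1, -10)) + g) + 23857 = ((-1*(-10))*(1 - 1*(-10)) + 8930) + 23857 = (10*(1 + 10) + 8930) + 23857 = (10*11 + 8930) + 23857 = (110 + 8930) + 23857 = 9040 + 23857 = 32897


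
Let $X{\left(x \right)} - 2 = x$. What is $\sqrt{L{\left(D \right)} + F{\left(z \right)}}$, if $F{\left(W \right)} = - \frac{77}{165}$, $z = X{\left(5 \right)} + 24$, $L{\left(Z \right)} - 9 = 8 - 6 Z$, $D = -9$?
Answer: $\frac{23 \sqrt{30}}{15} \approx 8.3984$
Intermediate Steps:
$X{\left(x \right)} = 2 + x$
$L{\left(Z \right)} = 17 - 6 Z$ ($L{\left(Z \right)} = 9 - \left(-8 + 6 Z\right) = 17 - 6 Z$)
$z = 31$ ($z = \left(2 + 5\right) + 24 = 7 + 24 = 31$)
$F{\left(W \right)} = - \frac{7}{15}$ ($F{\left(W \right)} = \left(-77\right) \frac{1}{165} = - \frac{7}{15}$)
$\sqrt{L{\left(D \right)} + F{\left(z \right)}} = \sqrt{\left(17 - -54\right) - \frac{7}{15}} = \sqrt{\left(17 + 54\right) - \frac{7}{15}} = \sqrt{71 - \frac{7}{15}} = \sqrt{\frac{1058}{15}} = \frac{23 \sqrt{30}}{15}$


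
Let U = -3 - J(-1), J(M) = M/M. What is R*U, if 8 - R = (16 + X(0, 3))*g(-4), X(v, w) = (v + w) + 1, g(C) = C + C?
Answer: -672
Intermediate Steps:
J(M) = 1
g(C) = 2*C
X(v, w) = 1 + v + w
U = -4 (U = -3 - 1*1 = -3 - 1 = -4)
R = 168 (R = 8 - (16 + (1 + 0 + 3))*2*(-4) = 8 - (16 + 4)*(-8) = 8 - 20*(-8) = 8 - 1*(-160) = 8 + 160 = 168)
R*U = 168*(-4) = -672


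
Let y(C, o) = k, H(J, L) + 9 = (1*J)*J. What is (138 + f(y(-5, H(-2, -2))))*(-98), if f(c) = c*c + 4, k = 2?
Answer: -14308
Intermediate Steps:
H(J, L) = -9 + J² (H(J, L) = -9 + (1*J)*J = -9 + J*J = -9 + J²)
y(C, o) = 2
f(c) = 4 + c² (f(c) = c² + 4 = 4 + c²)
(138 + f(y(-5, H(-2, -2))))*(-98) = (138 + (4 + 2²))*(-98) = (138 + (4 + 4))*(-98) = (138 + 8)*(-98) = 146*(-98) = -14308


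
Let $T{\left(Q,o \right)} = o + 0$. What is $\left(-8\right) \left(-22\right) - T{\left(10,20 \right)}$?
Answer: $156$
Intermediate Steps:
$T{\left(Q,o \right)} = o$
$\left(-8\right) \left(-22\right) - T{\left(10,20 \right)} = \left(-8\right) \left(-22\right) - 20 = 176 - 20 = 156$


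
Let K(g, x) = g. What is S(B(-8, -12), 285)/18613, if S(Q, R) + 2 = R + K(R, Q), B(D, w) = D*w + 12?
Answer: 568/18613 ≈ 0.030516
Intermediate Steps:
B(D, w) = 12 + D*w
S(Q, R) = -2 + 2*R (S(Q, R) = -2 + (R + R) = -2 + 2*R)
S(B(-8, -12), 285)/18613 = (-2 + 2*285)/18613 = (-2 + 570)*(1/18613) = 568*(1/18613) = 568/18613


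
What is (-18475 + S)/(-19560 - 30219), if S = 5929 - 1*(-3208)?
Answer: 9338/49779 ≈ 0.18759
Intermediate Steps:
S = 9137 (S = 5929 + 3208 = 9137)
(-18475 + S)/(-19560 - 30219) = (-18475 + 9137)/(-19560 - 30219) = -9338/(-49779) = -9338*(-1/49779) = 9338/49779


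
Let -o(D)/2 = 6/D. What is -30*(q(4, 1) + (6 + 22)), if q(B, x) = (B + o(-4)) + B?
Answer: -1170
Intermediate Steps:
o(D) = -12/D
q(B, x) = 3 + 2*B (q(B, x) = (B - 12/(-4)) + B = (B - 12*(-¼)) + B = (B + 3) + B = (3 + B) + B = 3 + 2*B)
-30*(q(4, 1) + (6 + 22)) = -30*((3 + 2*4) + (6 + 22)) = -30*((3 + 8) + 28) = -30*(11 + 28) = -30*39 = -1170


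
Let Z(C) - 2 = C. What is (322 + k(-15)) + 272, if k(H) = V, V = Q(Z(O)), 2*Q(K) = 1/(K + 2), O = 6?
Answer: 11881/20 ≈ 594.05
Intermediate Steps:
Z(C) = 2 + C
Q(K) = 1/(2*(2 + K)) (Q(K) = 1/(2*(K + 2)) = 1/(2*(2 + K)))
V = 1/20 (V = 1/(2*(2 + (2 + 6))) = 1/(2*(2 + 8)) = (½)/10 = (½)*(⅒) = 1/20 ≈ 0.050000)
k(H) = 1/20
(322 + k(-15)) + 272 = (322 + 1/20) + 272 = 6441/20 + 272 = 11881/20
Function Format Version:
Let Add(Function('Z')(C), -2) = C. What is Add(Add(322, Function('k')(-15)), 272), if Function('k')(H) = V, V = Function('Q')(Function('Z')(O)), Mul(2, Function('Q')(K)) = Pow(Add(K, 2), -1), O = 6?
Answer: Rational(11881, 20) ≈ 594.05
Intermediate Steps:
Function('Z')(C) = Add(2, C)
Function('Q')(K) = Mul(Rational(1, 2), Pow(Add(2, K), -1)) (Function('Q')(K) = Mul(Rational(1, 2), Pow(Add(K, 2), -1)) = Mul(Rational(1, 2), Pow(Add(2, K), -1)))
V = Rational(1, 20) (V = Mul(Rational(1, 2), Pow(Add(2, Add(2, 6)), -1)) = Mul(Rational(1, 2), Pow(Add(2, 8), -1)) = Mul(Rational(1, 2), Pow(10, -1)) = Mul(Rational(1, 2), Rational(1, 10)) = Rational(1, 20) ≈ 0.050000)
Function('k')(H) = Rational(1, 20)
Add(Add(322, Function('k')(-15)), 272) = Add(Add(322, Rational(1, 20)), 272) = Add(Rational(6441, 20), 272) = Rational(11881, 20)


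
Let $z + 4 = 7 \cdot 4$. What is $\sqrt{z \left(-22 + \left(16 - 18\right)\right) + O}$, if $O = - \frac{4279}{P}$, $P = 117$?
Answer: $\frac{i \sqrt{931723}}{39} \approx 24.75 i$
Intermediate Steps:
$z = 24$ ($z = -4 + 7 \cdot 4 = -4 + 28 = 24$)
$O = - \frac{4279}{117} \approx -36.573$
$\sqrt{z \left(-22 + \left(16 - 18\right)\right) + O} = \sqrt{24 \left(-22 + \left(16 - 18\right)\right) - \frac{4279}{117}} = \sqrt{24 \left(-22 - 2\right) - \frac{4279}{117}} = \sqrt{24 \left(-24\right) - \frac{4279}{117}} = \sqrt{-576 - \frac{4279}{117}} = \sqrt{- \frac{71671}{117}} = \frac{i \sqrt{931723}}{39}$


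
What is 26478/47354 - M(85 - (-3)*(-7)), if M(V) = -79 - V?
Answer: 3399050/23677 ≈ 143.56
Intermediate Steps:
26478/47354 - M(85 - (-3)*(-7)) = 26478/47354 - (-79 - (85 - (-3)*(-7))) = 26478*(1/47354) - (-79 - (85 - 1*21)) = 13239/23677 - (-79 - (85 - 21)) = 13239/23677 - (-79 - 1*64) = 13239/23677 - (-79 - 64) = 13239/23677 - 1*(-143) = 13239/23677 + 143 = 3399050/23677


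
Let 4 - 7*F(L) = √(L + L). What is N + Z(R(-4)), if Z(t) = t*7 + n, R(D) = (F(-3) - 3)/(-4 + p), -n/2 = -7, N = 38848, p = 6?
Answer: 77707/2 - I*√6/2 ≈ 38854.0 - 1.2247*I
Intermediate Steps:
F(L) = 4/7 - √2*√L/7 (F(L) = 4/7 - √(L + L)/7 = 4/7 - √2*√L/7)
n = 14 (n = -2*(-7) = 14)
R(D) = -17/14 - I*√6/14 (R(D) = ((4/7 - √2*√(-3)/7) - 3)/(-4 + 6) = ((4/7 - √2*I*√3/7) - 3)/2 = ((4/7 - I*√6/7) - 3)*(½) = (-17/7 - I*√6/7)*(½) = -17/14 - I*√6/14)
Z(t) = 14 + 7*t (Z(t) = t*7 + 14 = 7*t + 14 = 14 + 7*t)
N + Z(R(-4)) = 38848 + (14 + 7*(-17/14 - I*√6/14)) = 38848 + (14 + (-17/2 - I*√6/2)) = 38848 + (11/2 - I*√6/2) = 77707/2 - I*√6/2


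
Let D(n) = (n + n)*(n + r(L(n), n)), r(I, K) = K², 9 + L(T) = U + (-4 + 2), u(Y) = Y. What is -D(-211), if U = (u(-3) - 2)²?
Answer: 18698820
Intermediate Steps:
U = 25 (U = (-3 - 2)² = (-5)² = 25)
L(T) = 14 (L(T) = -9 + (25 + (-4 + 2)) = -9 + (25 - 2) = -9 + 23 = 14)
D(n) = 2*n*(n + n²) (D(n) = (n + n)*(n + n²) = (2*n)*(n + n²) = 2*n*(n + n²))
-D(-211) = -2*(-211)²*(1 - 211) = -2*44521*(-210) = -1*(-18698820) = 18698820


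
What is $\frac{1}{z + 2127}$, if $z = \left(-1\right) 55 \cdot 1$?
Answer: $\frac{1}{2072} \approx 0.00048263$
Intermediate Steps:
$z = -55$ ($z = \left(-55\right) 1 = -55$)
$\frac{1}{z + 2127} = \frac{1}{-55 + 2127} = \frac{1}{2072}$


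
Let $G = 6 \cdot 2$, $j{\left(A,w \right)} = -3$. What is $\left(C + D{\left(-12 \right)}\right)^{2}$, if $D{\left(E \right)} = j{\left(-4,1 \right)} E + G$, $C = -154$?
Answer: $11236$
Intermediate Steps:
$G = 12$
$D{\left(E \right)} = 12 - 3 E$ ($D{\left(E \right)} = - 3 E + 12 = 12 - 3 E$)
$\left(C + D{\left(-12 \right)}\right)^{2} = \left(-154 + \left(12 - -36\right)\right)^{2} = \left(-154 + \left(12 + 36\right)\right)^{2} = \left(-154 + 48\right)^{2} = \left(-106\right)^{2} = 11236$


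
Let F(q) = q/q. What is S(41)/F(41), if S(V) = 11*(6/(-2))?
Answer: -33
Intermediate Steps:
S(V) = -33 (S(V) = 11*(6*(-½)) = 11*(-3) = -33)
F(q) = 1
S(41)/F(41) = -33/1 = -33*1 = -33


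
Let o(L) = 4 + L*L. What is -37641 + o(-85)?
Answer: -30412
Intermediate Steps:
o(L) = 4 + L²
-37641 + o(-85) = -37641 + (4 + (-85)²) = -37641 + (4 + 7225) = -37641 + 7229 = -30412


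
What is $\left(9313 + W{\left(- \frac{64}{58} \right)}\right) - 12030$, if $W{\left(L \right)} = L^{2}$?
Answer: $- \frac{2283973}{841} \approx -2715.8$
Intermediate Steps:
$\left(9313 + W{\left(- \frac{64}{58} \right)}\right) - 12030 = \left(9313 + \left(- \frac{64}{58}\right)^{2}\right) - 12030 = \left(9313 + \left(\left(-64\right) \frac{1}{58}\right)^{2}\right) - 12030 = \left(9313 + \left(- \frac{32}{29}\right)^{2}\right) - 12030 = \left(9313 + \frac{1024}{841}\right) - 12030 = \frac{7833257}{841} - 12030 = - \frac{2283973}{841}$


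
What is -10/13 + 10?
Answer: 120/13 ≈ 9.2308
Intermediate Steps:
-10/13 + 10 = 120/13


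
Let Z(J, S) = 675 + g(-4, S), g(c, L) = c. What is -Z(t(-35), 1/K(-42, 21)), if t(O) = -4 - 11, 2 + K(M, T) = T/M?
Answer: -671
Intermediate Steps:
K(M, T) = -2 + T/M
t(O) = -15
Z(J, S) = 671 (Z(J, S) = 675 - 4 = 671)
-Z(t(-35), 1/K(-42, 21)) = -1*671 = -671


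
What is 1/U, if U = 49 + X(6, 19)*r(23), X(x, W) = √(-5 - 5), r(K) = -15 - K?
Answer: 49/16841 + 38*I*√10/16841 ≈ 0.0029096 + 0.0071354*I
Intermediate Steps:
X(x, W) = I*√10 (X(x, W) = √(-10) = I*√10)
U = 49 - 38*I*√10 (U = 49 + (I*√10)*(-15 - 1*23) = 49 + (I*√10)*(-15 - 23) = 49 + (I*√10)*(-38) = 49 - 38*I*√10 ≈ 49.0 - 120.17*I)
1/U = 1/(49 - 38*I*√10)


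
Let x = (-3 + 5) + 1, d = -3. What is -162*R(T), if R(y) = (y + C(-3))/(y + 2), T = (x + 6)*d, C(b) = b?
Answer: -972/5 ≈ -194.40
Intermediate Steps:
x = 3 (x = 2 + 1 = 3)
T = -27 (T = (3 + 6)*(-3) = 9*(-3) = -27)
R(y) = (-3 + y)/(2 + y) (R(y) = (y - 3)/(y + 2) = (-3 + y)/(2 + y))
-162*R(T) = -162*(-3 - 27)/(2 - 27) = -162*(-30)/(-25) = -(-162)*(-30)/25 = -162*6/5 = -972/5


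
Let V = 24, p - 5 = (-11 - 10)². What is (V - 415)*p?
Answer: -174386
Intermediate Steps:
p = 446 (p = 5 + (-11 - 10)² = 5 + (-21)² = 5 + 441 = 446)
(V - 415)*p = (24 - 415)*446 = -391*446 = -174386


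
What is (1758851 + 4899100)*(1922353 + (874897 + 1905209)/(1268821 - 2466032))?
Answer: 15323003763066574527/1197211 ≈ 1.2799e+13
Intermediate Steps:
(1758851 + 4899100)*(1922353 + (874897 + 1905209)/(1268821 - 2466032)) = 6657951*(1922353 + 2780106/(-1197211)) = 6657951*(1922353 + 2780106*(-1/1197211)) = 6657951*(1922353 - 2780106/1197211) = 6657951*(2301459377377/1197211) = 15323003763066574527/1197211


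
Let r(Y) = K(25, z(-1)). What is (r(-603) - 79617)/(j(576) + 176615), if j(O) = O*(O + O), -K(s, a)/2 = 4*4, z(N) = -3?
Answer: -3463/36529 ≈ -0.094801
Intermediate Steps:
K(s, a) = -32 (K(s, a) = -8*4 = -2*16 = -32)
r(Y) = -32
j(O) = 2*O² (j(O) = O*(2*O) = 2*O²)
(r(-603) - 79617)/(j(576) + 176615) = (-32 - 79617)/(2*576² + 176615) = -79649/(2*331776 + 176615) = -79649/(663552 + 176615) = -79649/840167 = -79649*1/840167 = -3463/36529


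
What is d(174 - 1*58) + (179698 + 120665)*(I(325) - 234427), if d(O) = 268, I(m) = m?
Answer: -70315578758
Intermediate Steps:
d(174 - 1*58) + (179698 + 120665)*(I(325) - 234427) = 268 + (179698 + 120665)*(325 - 234427) = 268 + 300363*(-234102) = 268 - 70315579026 = -70315578758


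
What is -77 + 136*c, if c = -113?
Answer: -15445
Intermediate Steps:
-77 + 136*c = -77 + 136*(-113) = -77 - 15368 = -15445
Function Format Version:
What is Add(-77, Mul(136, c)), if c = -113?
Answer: -15445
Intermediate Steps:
Add(-77, Mul(136, c)) = Add(-77, Mul(136, -113)) = Add(-77, -15368) = -15445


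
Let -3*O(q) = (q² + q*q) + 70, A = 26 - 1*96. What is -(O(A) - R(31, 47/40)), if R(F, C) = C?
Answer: 131647/40 ≈ 3291.2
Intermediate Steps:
A = -70 (A = 26 - 96 = -70)
O(q) = -70/3 - 2*q²/3 (O(q) = -((q² + q*q) + 70)/3 = -((q² + q²) + 70)/3 = -(2*q² + 70)/3 = -(70 + 2*q²)/3 = -70/3 - 2*q²/3)
-(O(A) - R(31, 47/40)) = -((-70/3 - ⅔*(-70)²) - 47/40) = -((-70/3 - ⅔*4900) - 47/40) = -((-70/3 - 9800/3) - 1*47/40) = -(-3290 - 47/40) = -1*(-131647/40) = 131647/40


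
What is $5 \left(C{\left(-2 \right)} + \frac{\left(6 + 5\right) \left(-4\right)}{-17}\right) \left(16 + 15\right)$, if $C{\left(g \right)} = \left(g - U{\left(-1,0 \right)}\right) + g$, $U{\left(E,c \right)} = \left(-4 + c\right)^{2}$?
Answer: $- \frac{45880}{17} \approx -2698.8$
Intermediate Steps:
$C{\left(g \right)} = -16 + 2 g$ ($C{\left(g \right)} = \left(g - \left(-4 + 0\right)^{2}\right) + g = \left(g - \left(-4\right)^{2}\right) + g = \left(g - 16\right) + g = \left(-16 + g\right) + g = -16 + 2 g$)
$5 \left(C{\left(-2 \right)} + \frac{\left(6 + 5\right) \left(-4\right)}{-17}\right) \left(16 + 15\right) = 5 \left(\left(-16 + 2 \left(-2\right)\right) + \frac{\left(6 + 5\right) \left(-4\right)}{-17}\right) \left(16 + 15\right) = 5 \left(\left(-16 - 4\right) + 11 \left(-4\right) \left(- \frac{1}{17}\right)\right) 31 = 5 \left(-20 - - \frac{44}{17}\right) 31 = 5 \left(-20 + \frac{44}{17}\right) 31 = 5 \left(\left(- \frac{296}{17}\right) 31\right) = 5 \left(- \frac{9176}{17}\right) = - \frac{45880}{17}$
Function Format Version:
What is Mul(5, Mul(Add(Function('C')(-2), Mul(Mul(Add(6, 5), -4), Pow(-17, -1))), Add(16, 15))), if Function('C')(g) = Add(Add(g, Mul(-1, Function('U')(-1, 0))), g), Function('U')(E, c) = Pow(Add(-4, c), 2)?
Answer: Rational(-45880, 17) ≈ -2698.8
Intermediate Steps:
Function('C')(g) = Add(-16, Mul(2, g)) (Function('C')(g) = Add(Add(g, Mul(-1, Pow(Add(-4, 0), 2))), g) = Add(Add(g, Mul(-1, Pow(-4, 2))), g) = Add(Add(g, Mul(-1, 16)), g) = Add(Add(g, -16), g) = Add(Add(-16, g), g) = Add(-16, Mul(2, g)))
Mul(5, Mul(Add(Function('C')(-2), Mul(Mul(Add(6, 5), -4), Pow(-17, -1))), Add(16, 15))) = Mul(5, Mul(Add(Add(-16, Mul(2, -2)), Mul(Mul(Add(6, 5), -4), Pow(-17, -1))), Add(16, 15))) = Mul(5, Mul(Add(Add(-16, -4), Mul(Mul(11, -4), Rational(-1, 17))), 31)) = Mul(5, Mul(Add(-20, Mul(-44, Rational(-1, 17))), 31)) = Mul(5, Mul(Add(-20, Rational(44, 17)), 31)) = Mul(5, Mul(Rational(-296, 17), 31)) = Mul(5, Rational(-9176, 17)) = Rational(-45880, 17)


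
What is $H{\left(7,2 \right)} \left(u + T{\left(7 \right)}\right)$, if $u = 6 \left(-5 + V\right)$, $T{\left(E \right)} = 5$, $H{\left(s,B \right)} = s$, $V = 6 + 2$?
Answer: $161$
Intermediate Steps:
$V = 8$
$u = 18$ ($u = 6 \left(-5 + 8\right) = 6 \cdot 3 = 18$)
$H{\left(7,2 \right)} \left(u + T{\left(7 \right)}\right) = 7 \left(18 + 5\right) = 7 \cdot 23 = 161$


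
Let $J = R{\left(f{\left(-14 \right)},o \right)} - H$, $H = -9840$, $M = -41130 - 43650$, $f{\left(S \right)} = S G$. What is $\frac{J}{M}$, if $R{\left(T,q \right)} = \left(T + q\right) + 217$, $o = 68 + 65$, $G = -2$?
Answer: $- \frac{1703}{14130} \approx -0.12052$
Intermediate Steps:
$f{\left(S \right)} = - 2 S$ ($f{\left(S \right)} = S \left(-2\right) = - 2 S$)
$o = 133$
$M = -84780$ ($M = -41130 - 43650 = -84780$)
$R{\left(T,q \right)} = 217 + T + q$
$J = 10218$ ($J = \left(217 - -28 + 133\right) - -9840 = \left(217 + 28 + 133\right) + 9840 = 378 + 9840 = 10218$)
$\frac{J}{M} = \frac{10218}{-84780} = 10218 \left(- \frac{1}{84780}\right) = - \frac{1703}{14130}$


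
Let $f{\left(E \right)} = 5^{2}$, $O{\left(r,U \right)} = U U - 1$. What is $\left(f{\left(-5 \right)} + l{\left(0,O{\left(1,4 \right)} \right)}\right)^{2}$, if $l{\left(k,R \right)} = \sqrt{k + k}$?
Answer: $625$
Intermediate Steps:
$O{\left(r,U \right)} = -1 + U^{2}$ ($O{\left(r,U \right)} = U^{2} - 1 = -1 + U^{2}$)
$f{\left(E \right)} = 25$
$l{\left(k,R \right)} = \sqrt{2} \sqrt{k}$ ($l{\left(k,R \right)} = \sqrt{2 k} = \sqrt{2} \sqrt{k}$)
$\left(f{\left(-5 \right)} + l{\left(0,O{\left(1,4 \right)} \right)}\right)^{2} = \left(25 + \sqrt{2} \sqrt{0}\right)^{2} = \left(25 + \sqrt{2} \cdot 0\right)^{2} = \left(25 + 0\right)^{2} = 25^{2} = 625$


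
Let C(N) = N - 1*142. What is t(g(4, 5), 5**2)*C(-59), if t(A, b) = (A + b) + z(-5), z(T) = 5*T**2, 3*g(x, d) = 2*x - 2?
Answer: -30552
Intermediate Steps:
g(x, d) = -2/3 + 2*x/3 (g(x, d) = (2*x - 2)/3 = (-2 + 2*x)/3 = -2/3 + 2*x/3)
C(N) = -142 + N (C(N) = N - 142 = -142 + N)
t(A, b) = 125 + A + b (t(A, b) = (A + b) + 5*(-5)**2 = (A + b) + 5*25 = (A + b) + 125 = 125 + A + b)
t(g(4, 5), 5**2)*C(-59) = (125 + (-2/3 + (2/3)*4) + 5**2)*(-142 - 59) = (125 + (-2/3 + 8/3) + 25)*(-201) = (125 + 2 + 25)*(-201) = 152*(-201) = -30552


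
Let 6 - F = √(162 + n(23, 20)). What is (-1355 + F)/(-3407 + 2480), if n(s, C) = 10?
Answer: 1349/927 + 2*√43/927 ≈ 1.4694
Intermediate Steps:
F = 6 - 2*√43 (F = 6 - √(162 + 10) = 6 - √172 = 6 - 2*√43 ≈ -7.1149)
(-1355 + F)/(-3407 + 2480) = (-1355 + (6 - 2*√43))/(-3407 + 2480) = (-1349 - 2*√43)/(-927) = (-1349 - 2*√43)*(-1/927) = 1349/927 + 2*√43/927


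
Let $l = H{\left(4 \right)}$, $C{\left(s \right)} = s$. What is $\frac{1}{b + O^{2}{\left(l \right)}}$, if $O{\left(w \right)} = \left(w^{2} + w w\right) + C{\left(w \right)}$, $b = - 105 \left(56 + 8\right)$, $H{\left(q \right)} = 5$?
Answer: $- \frac{1}{3695} \approx -0.00027064$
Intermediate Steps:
$b = -6720$ ($b = \left(-105\right) 64 = -6720$)
$l = 5$
$O{\left(w \right)} = w + 2 w^{2}$ ($O{\left(w \right)} = \left(w^{2} + w w\right) + w = \left(w^{2} + w^{2}\right) + w = 2 w^{2} + w = w + 2 w^{2}$)
$\frac{1}{b + O^{2}{\left(l \right)}} = \frac{1}{-6720 + \left(5 \left(1 + 2 \cdot 5\right)\right)^{2}} = \frac{1}{-6720 + \left(5 \left(1 + 10\right)\right)^{2}} = \frac{1}{-6720 + \left(5 \cdot 11\right)^{2}} = \frac{1}{-6720 + 55^{2}} = \frac{1}{-6720 + 3025} = \frac{1}{-3695} = - \frac{1}{3695}$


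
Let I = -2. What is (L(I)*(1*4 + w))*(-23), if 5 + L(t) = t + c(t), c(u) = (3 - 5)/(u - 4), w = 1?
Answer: 2300/3 ≈ 766.67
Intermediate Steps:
c(u) = -2/(-4 + u)
L(t) = -5 + t - 2/(-4 + t) (L(t) = -5 + (t - 2/(-4 + t)) = -5 + t - 2/(-4 + t))
(L(I)*(1*4 + w))*(-23) = (((-2 + (-5 - 2)*(-4 - 2))/(-4 - 2))*(1*4 + 1))*(-23) = (((-2 - 7*(-6))/(-6))*(4 + 1))*(-23) = (-(-2 + 42)/6*5)*(-23) = (-1/6*40*5)*(-23) = -20/3*5*(-23) = -100/3*(-23) = 2300/3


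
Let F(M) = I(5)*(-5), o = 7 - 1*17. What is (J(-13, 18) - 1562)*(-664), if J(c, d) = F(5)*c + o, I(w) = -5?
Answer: 1259608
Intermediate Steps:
o = -10 (o = 7 - 17 = -10)
F(M) = 25 (F(M) = -5*(-5) = 25)
J(c, d) = -10 + 25*c (J(c, d) = 25*c - 10 = -10 + 25*c)
(J(-13, 18) - 1562)*(-664) = ((-10 + 25*(-13)) - 1562)*(-664) = ((-10 - 325) - 1562)*(-664) = (-335 - 1562)*(-664) = -1897*(-664) = 1259608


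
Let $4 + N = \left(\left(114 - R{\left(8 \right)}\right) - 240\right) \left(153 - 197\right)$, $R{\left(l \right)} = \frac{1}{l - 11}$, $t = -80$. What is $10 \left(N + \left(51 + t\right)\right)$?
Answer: $\frac{164890}{3} \approx 54963.0$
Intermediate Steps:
$R{\left(l \right)} = \frac{1}{-11 + l}$
$N = \frac{16576}{3}$ ($N = -4 + \left(\left(114 - \frac{1}{-11 + 8}\right) - 240\right) \left(153 - 197\right) = -4 + \left(\left(114 - \frac{1}{-3}\right) - 240\right) \left(-44\right) = -4 + \left(\left(114 - - \frac{1}{3}\right) - 240\right) \left(-44\right) = -4 + \left(\left(114 + \frac{1}{3}\right) - 240\right) \left(-44\right) = -4 + \left(\frac{343}{3} - 240\right) \left(-44\right) = -4 - - \frac{16588}{3} = -4 + \frac{16588}{3} = \frac{16576}{3} \approx 5525.3$)
$10 \left(N + \left(51 + t\right)\right) = 10 \left(\frac{16576}{3} + \left(51 - 80\right)\right) = 10 \left(\frac{16576}{3} - 29\right) = 10 \cdot \frac{16489}{3} = \frac{164890}{3}$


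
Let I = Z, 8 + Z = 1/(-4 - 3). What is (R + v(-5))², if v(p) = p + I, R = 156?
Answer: 1000000/49 ≈ 20408.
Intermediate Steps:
Z = -57/7 (Z = -8 + 1/(-4 - 3) = -8 + 1/(-7) = -8 - ⅐ = -57/7 ≈ -8.1429)
I = -57/7 ≈ -8.1429
v(p) = -57/7 + p (v(p) = p - 57/7 = -57/7 + p)
(R + v(-5))² = (156 + (-57/7 - 5))² = (156 - 92/7)² = (1000/7)² = 1000000/49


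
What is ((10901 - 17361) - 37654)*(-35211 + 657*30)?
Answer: 683811114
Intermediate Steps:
((10901 - 17361) - 37654)*(-35211 + 657*30) = (-6460 - 37654)*(-35211 + 19710) = -44114*(-15501) = 683811114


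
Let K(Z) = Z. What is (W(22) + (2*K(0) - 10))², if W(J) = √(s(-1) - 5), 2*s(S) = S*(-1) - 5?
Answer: (10 - I*√7)² ≈ 93.0 - 52.915*I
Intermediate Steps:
s(S) = -5/2 - S/2 (s(S) = (S*(-1) - 5)/2 = (-S - 5)/2 = (-5 - S)/2 = -5/2 - S/2)
W(J) = I*√7 (W(J) = √((-5/2 - ½*(-1)) - 5) = √((-5/2 + ½) - 5) = √(-2 - 5) = √(-7) = I*√7)
(W(22) + (2*K(0) - 10))² = (I*√7 + (2*0 - 10))² = (I*√7 + (0 - 10))² = (I*√7 - 10)² = (-10 + I*√7)²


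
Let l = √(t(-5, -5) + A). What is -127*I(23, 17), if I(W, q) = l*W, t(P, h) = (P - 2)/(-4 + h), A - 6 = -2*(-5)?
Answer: -2921*√151/3 ≈ -11965.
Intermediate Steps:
A = 16 (A = 6 - 2*(-5) = 6 + 10 = 16)
t(P, h) = (-2 + P)/(-4 + h)
l = √151/3 (l = √((-2 - 5)/(-4 - 5) + 16) = √(-7/(-9) + 16) = √(-⅑*(-7) + 16) = √(7/9 + 16) = √(151/9) = √151/3 ≈ 4.0961)
I(W, q) = W*√151/3 (I(W, q) = (√151/3)*W = W*√151/3)
-127*I(23, 17) = -127*23*√151/3 = -2921*√151/3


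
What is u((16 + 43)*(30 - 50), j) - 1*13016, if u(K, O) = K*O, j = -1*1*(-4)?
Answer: -17736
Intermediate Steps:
j = 4 (j = -1*(-4) = 4)
u((16 + 43)*(30 - 50), j) - 1*13016 = ((16 + 43)*(30 - 50))*4 - 1*13016 = (59*(-20))*4 - 13016 = -1180*4 - 13016 = -4720 - 13016 = -17736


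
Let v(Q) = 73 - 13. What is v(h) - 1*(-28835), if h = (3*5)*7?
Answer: 28895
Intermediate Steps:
h = 105 (h = 15*7 = 105)
v(Q) = 60
v(h) - 1*(-28835) = 60 - 1*(-28835) = 60 + 28835 = 28895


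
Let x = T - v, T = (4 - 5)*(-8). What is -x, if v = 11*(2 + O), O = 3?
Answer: 47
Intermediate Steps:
v = 55 (v = 11*(2 + 3) = 11*5 = 55)
T = 8 (T = -1*(-8) = 8)
x = -47 (x = 8 - 1*55 = 8 - 55 = -47)
-x = -1*(-47) = 47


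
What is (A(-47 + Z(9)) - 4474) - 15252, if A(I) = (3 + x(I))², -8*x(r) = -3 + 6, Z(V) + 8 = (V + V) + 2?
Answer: -1262023/64 ≈ -19719.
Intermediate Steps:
Z(V) = -6 + 2*V (Z(V) = -8 + ((V + V) + 2) = -8 + (2*V + 2) = -8 + (2 + 2*V) = -6 + 2*V)
x(r) = -3/8 (x(r) = -(-3 + 6)/8 = -⅛*3 = -3/8)
A(I) = 441/64 (A(I) = (3 - 3/8)² = (21/8)² = 441/64)
(A(-47 + Z(9)) - 4474) - 15252 = (441/64 - 4474) - 15252 = -285895/64 - 15252 = -1262023/64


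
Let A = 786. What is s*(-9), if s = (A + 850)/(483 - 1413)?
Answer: 2454/155 ≈ 15.832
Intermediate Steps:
s = -818/465 (s = (786 + 850)/(483 - 1413) = 1636/(-930) = 1636*(-1/930) = -818/465 ≈ -1.7591)
s*(-9) = -818/465*(-9) = 2454/155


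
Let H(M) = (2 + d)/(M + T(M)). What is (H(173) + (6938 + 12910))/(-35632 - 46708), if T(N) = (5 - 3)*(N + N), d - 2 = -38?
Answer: -8584243/35612050 ≈ -0.24105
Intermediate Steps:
d = -36 (d = 2 - 38 = -36)
T(N) = 4*N (T(N) = 2*(2*N) = 4*N)
H(M) = -34/(5*M) (H(M) = (2 - 36)/(M + 4*M) = -34*1/(5*M) = -34/(5*M))
(H(173) + (6938 + 12910))/(-35632 - 46708) = (-34/5/173 + (6938 + 12910))/(-35632 - 46708) = (-34/5*1/173 + 19848)/(-82340) = (-34/865 + 19848)*(-1/82340) = (17168486/865)*(-1/82340) = -8584243/35612050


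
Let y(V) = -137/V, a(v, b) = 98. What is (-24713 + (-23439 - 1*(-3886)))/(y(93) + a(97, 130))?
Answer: -4116738/8977 ≈ -458.59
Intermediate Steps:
(-24713 + (-23439 - 1*(-3886)))/(y(93) + a(97, 130)) = (-24713 + (-23439 - 1*(-3886)))/(-137/93 + 98) = (-24713 + (-23439 + 3886))/(-137*1/93 + 98) = (-24713 - 19553)/(-137/93 + 98) = -44266/8977/93 = -44266*93/8977 = -4116738/8977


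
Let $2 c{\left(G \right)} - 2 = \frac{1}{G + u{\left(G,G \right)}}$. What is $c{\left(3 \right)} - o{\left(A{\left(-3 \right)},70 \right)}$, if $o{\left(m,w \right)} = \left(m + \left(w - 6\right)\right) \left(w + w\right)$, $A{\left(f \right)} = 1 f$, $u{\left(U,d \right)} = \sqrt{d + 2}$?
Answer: $- \frac{68309}{8} - \frac{\sqrt{5}}{8} \approx -8538.9$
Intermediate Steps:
$u{\left(U,d \right)} = \sqrt{2 + d}$
$A{\left(f \right)} = f$
$o{\left(m,w \right)} = 2 w \left(-6 + m + w\right)$ ($o{\left(m,w \right)} = \left(m + \left(w - 6\right)\right) 2 w = \left(m + \left(-6 + w\right)\right) 2 w = \left(-6 + m + w\right) 2 w = 2 w \left(-6 + m + w\right)$)
$c{\left(G \right)} = 1 + \frac{1}{2 \left(G + \sqrt{2 + G}\right)}$
$c{\left(3 \right)} - o{\left(A{\left(-3 \right)},70 \right)} = \frac{\frac{1}{2} + 3 + \sqrt{2 + 3}}{3 + \sqrt{2 + 3}} - 2 \cdot 70 \left(-6 - 3 + 70\right) = \frac{\frac{1}{2} + 3 + \sqrt{5}}{3 + \sqrt{5}} - 2 \cdot 70 \cdot 61 = \frac{\frac{7}{2} + \sqrt{5}}{3 + \sqrt{5}} - 8540 = -8540 + \frac{\frac{7}{2} + \sqrt{5}}{3 + \sqrt{5}}$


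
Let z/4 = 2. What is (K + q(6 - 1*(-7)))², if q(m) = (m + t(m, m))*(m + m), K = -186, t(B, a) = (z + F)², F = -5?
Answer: 148996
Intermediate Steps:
z = 8 (z = 4*2 = 8)
t(B, a) = 9 (t(B, a) = (8 - 5)² = 3² = 9)
q(m) = 2*m*(9 + m) (q(m) = (m + 9)*(m + m) = (9 + m)*(2*m) = 2*m*(9 + m))
(K + q(6 - 1*(-7)))² = (-186 + 2*(6 - 1*(-7))*(9 + (6 - 1*(-7))))² = (-186 + 2*(6 + 7)*(9 + (6 + 7)))² = (-186 + 2*13*(9 + 13))² = (-186 + 2*13*22)² = (-186 + 572)² = 386² = 148996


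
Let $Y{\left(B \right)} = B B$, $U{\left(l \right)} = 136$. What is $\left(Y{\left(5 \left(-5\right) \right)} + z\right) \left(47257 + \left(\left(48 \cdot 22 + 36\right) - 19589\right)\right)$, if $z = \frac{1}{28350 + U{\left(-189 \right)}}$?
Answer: $\frac{256017939380}{14243} \approx 1.7975 \cdot 10^{7}$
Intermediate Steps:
$Y{\left(B \right)} = B^{2}$
$z = \frac{1}{28486}$ ($z = \frac{1}{28350 + 136} = \frac{1}{28486} \approx 3.5105 \cdot 10^{-5}$)
$\left(Y{\left(5 \left(-5\right) \right)} + z\right) \left(47257 + \left(\left(48 \cdot 22 + 36\right) - 19589\right)\right) = \left(\left(5 \left(-5\right)\right)^{2} + \frac{1}{28486}\right) \left(47257 + \left(\left(48 \cdot 22 + 36\right) - 19589\right)\right) = \left(\left(-25\right)^{2} + \frac{1}{28486}\right) \left(47257 + \left(\left(1056 + 36\right) - 19589\right)\right) = \left(625 + \frac{1}{28486}\right) \left(47257 + \left(1092 - 19589\right)\right) = \frac{17803751 \left(47257 - 18497\right)}{28486} = \frac{17803751}{28486} \cdot 28760 = \frac{256017939380}{14243}$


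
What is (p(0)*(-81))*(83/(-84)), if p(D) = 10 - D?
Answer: 11205/14 ≈ 800.36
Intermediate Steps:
(p(0)*(-81))*(83/(-84)) = ((10 - 1*0)*(-81))*(83/(-84)) = ((10 + 0)*(-81))*(83*(-1/84)) = (10*(-81))*(-83/84) = -810*(-83/84) = 11205/14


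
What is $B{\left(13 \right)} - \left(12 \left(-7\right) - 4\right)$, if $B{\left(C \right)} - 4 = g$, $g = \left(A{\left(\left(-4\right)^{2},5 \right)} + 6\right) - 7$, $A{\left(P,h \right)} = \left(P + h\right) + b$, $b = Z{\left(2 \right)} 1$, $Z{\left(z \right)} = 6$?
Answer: $118$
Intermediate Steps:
$b = 6$ ($b = 6 \cdot 1 = 6$)
$A{\left(P,h \right)} = 6 + P + h$ ($A{\left(P,h \right)} = \left(P + h\right) + 6 = 6 + P + h$)
$g = 26$ ($g = \left(\left(6 + \left(-4\right)^{2} + 5\right) + 6\right) - 7 = \left(\left(6 + 16 + 5\right) + 6\right) - 7 = \left(27 + 6\right) - 7 = 33 - 7 = 26$)
$B{\left(C \right)} = 30$ ($B{\left(C \right)} = 4 + 26 = 30$)
$B{\left(13 \right)} - \left(12 \left(-7\right) - 4\right) = 30 - \left(12 \left(-7\right) - 4\right) = 30 - \left(-84 - 4\right) = 30 - -88 = 30 + 88 = 118$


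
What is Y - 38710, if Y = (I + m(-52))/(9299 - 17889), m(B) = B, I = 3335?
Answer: -332522183/8590 ≈ -38710.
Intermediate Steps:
Y = -3283/8590 (Y = (3335 - 52)/(9299 - 17889) = 3283/(-8590) = 3283*(-1/8590) = -3283/8590 ≈ -0.38219)
Y - 38710 = -3283/8590 - 38710 = -332522183/8590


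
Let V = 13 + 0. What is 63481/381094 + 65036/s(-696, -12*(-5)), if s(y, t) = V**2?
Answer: 24795557673/64404886 ≈ 385.00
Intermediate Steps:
V = 13
s(y, t) = 169 (s(y, t) = 13**2 = 169)
63481/381094 + 65036/s(-696, -12*(-5)) = 63481/381094 + 65036/169 = 24795557673/64404886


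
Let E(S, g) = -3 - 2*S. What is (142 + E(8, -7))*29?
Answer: 3567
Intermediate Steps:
(142 + E(8, -7))*29 = (142 + (-3 - 2*8))*29 = (142 + (-3 - 16))*29 = (142 - 19)*29 = 123*29 = 3567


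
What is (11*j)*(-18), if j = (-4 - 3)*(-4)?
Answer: -5544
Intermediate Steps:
j = 28 (j = -7*(-4) = 28)
(11*j)*(-18) = (11*28)*(-18) = 308*(-18) = -5544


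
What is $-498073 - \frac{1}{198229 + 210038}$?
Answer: $- \frac{203346769492}{408267} \approx -4.9807 \cdot 10^{5}$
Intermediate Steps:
$-498073 - \frac{1}{198229 + 210038} = -498073 - \frac{1}{408267} = - \frac{203346769492}{408267}$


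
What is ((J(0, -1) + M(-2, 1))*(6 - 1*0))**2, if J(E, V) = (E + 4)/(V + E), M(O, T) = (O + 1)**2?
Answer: 324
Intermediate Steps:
M(O, T) = (1 + O)**2
J(E, V) = (4 + E)/(E + V)
((J(0, -1) + M(-2, 1))*(6 - 1*0))**2 = (((4 + 0)/(0 - 1) + (1 - 2)**2)*(6 - 1*0))**2 = ((4/(-1) + (-1)**2)*(6 + 0))**2 = ((-1*4 + 1)*6)**2 = ((-4 + 1)*6)**2 = (-3*6)**2 = (-18)**2 = 324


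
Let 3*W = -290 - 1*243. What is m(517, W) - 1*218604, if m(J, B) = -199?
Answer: -218803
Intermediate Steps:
W = -533/3 (W = (-290 - 1*243)/3 = (-290 - 243)/3 = (⅓)*(-533) = -533/3 ≈ -177.67)
m(517, W) - 1*218604 = -199 - 1*218604 = -199 - 218604 = -218803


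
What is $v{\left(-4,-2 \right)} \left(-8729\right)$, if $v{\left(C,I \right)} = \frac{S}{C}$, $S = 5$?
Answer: $\frac{43645}{4} \approx 10911.0$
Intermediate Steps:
$v{\left(C,I \right)} = \frac{5}{C}$
$v{\left(-4,-2 \right)} \left(-8729\right) = \frac{5}{-4} \left(-8729\right) = 5 \left(- \frac{1}{4}\right) \left(-8729\right) = \left(- \frac{5}{4}\right) \left(-8729\right) = \frac{43645}{4}$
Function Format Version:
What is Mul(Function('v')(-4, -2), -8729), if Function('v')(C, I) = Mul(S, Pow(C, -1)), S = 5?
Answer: Rational(43645, 4) ≈ 10911.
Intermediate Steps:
Function('v')(C, I) = Mul(5, Pow(C, -1))
Mul(Function('v')(-4, -2), -8729) = Mul(Mul(5, Pow(-4, -1)), -8729) = Mul(Mul(5, Rational(-1, 4)), -8729) = Mul(Rational(-5, 4), -8729) = Rational(43645, 4)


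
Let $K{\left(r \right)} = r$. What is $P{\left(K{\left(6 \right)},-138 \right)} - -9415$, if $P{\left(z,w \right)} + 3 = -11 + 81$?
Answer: $9482$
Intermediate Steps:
$P{\left(z,w \right)} = 67$ ($P{\left(z,w \right)} = -3 + \left(-11 + 81\right) = -3 + 70 = 67$)
$P{\left(K{\left(6 \right)},-138 \right)} - -9415 = 67 - -9415 = 67 + 9415 = 9482$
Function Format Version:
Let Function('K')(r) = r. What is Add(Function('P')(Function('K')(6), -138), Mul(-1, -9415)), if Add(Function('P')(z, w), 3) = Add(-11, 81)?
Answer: 9482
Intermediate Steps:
Function('P')(z, w) = 67 (Function('P')(z, w) = Add(-3, Add(-11, 81)) = Add(-3, 70) = 67)
Add(Function('P')(Function('K')(6), -138), Mul(-1, -9415)) = Add(67, Mul(-1, -9415)) = Add(67, 9415) = 9482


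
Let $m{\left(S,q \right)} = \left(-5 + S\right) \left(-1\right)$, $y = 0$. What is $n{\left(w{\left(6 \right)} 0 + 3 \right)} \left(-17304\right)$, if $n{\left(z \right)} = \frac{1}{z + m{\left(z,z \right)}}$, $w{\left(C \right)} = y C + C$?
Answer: $- \frac{17304}{5} \approx -3460.8$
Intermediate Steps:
$m{\left(S,q \right)} = 5 - S$
$w{\left(C \right)} = C$ ($w{\left(C \right)} = 0 C + C = 0 + C = C$)
$n{\left(z \right)} = \frac{1}{5}$ ($n{\left(z \right)} = \frac{1}{z - \left(-5 + z\right)} = \frac{1}{5}$)
$n{\left(w{\left(6 \right)} 0 + 3 \right)} \left(-17304\right) = \frac{1}{5} \left(-17304\right) = - \frac{17304}{5}$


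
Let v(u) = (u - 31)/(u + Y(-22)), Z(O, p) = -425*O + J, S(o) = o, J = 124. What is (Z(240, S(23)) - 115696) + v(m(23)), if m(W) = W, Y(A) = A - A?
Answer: -5004164/23 ≈ -2.1757e+5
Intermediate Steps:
Z(O, p) = 124 - 425*O (Z(O, p) = -425*O + 124 = 124 - 425*O)
Y(A) = 0
v(u) = (-31 + u)/u (v(u) = (u - 31)/(u + 0) = (-31 + u)/u)
(Z(240, S(23)) - 115696) + v(m(23)) = ((124 - 425*240) - 115696) + (-31 + 23)/23 = ((124 - 102000) - 115696) + (1/23)*(-8) = (-101876 - 115696) - 8/23 = -217572 - 8/23 = -5004164/23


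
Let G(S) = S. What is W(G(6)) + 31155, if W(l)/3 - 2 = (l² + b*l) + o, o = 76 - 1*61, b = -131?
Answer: 28956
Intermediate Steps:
o = 15 (o = 76 - 61 = 15)
W(l) = 51 - 393*l + 3*l² (W(l) = 6 + 3*((l² - 131*l) + 15) = 6 + 3*(15 + l² - 131*l) = 6 + (45 - 393*l + 3*l²) = 51 - 393*l + 3*l²)
W(G(6)) + 31155 = (51 - 393*6 + 3*6²) + 31155 = (51 - 2358 + 3*36) + 31155 = (51 - 2358 + 108) + 31155 = -2199 + 31155 = 28956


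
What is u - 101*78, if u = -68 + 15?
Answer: -7931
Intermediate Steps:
u = -53
u - 101*78 = -53 - 101*78 = -53 - 7878 = -7931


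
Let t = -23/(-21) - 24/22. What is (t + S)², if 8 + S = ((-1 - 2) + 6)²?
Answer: 53824/53361 ≈ 1.0087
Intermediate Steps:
t = 1/231 (t = -23*(-1/21) - 24*1/22 = 23/21 - 12/11 = 1/231 ≈ 0.0043290)
S = 1 (S = -8 + ((-1 - 2) + 6)² = -8 + (-3 + 6)² = -8 + 3² = -8 + 9 = 1)
(t + S)² = (1/231 + 1)² = (232/231)² = 53824/53361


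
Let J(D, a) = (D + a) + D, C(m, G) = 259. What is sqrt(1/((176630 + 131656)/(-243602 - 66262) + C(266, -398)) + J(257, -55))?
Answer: sqrt(81491564233419535)/13324415 ≈ 21.424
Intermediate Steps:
J(D, a) = a + 2*D
sqrt(1/((176630 + 131656)/(-243602 - 66262) + C(266, -398)) + J(257, -55)) = sqrt(1/((176630 + 131656)/(-243602 - 66262) + 259) + (-55 + 2*257)) = sqrt(1/(308286/(-309864) + 259) + (-55 + 514)) = sqrt(1/(308286*(-1/309864) + 259) + 459) = sqrt(1/(-51381/51644 + 259) + 459) = sqrt(1/(13324415/51644) + 459) = sqrt(51644/13324415 + 459) = sqrt(6115958129/13324415) = sqrt(81491564233419535)/13324415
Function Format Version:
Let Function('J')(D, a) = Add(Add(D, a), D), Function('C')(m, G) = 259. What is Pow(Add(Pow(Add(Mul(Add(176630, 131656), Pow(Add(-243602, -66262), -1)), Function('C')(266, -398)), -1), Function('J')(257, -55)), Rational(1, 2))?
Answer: Mul(Rational(1, 13324415), Pow(81491564233419535, Rational(1, 2))) ≈ 21.424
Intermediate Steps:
Function('J')(D, a) = Add(a, Mul(2, D))
Pow(Add(Pow(Add(Mul(Add(176630, 131656), Pow(Add(-243602, -66262), -1)), Function('C')(266, -398)), -1), Function('J')(257, -55)), Rational(1, 2)) = Pow(Add(Pow(Add(Mul(Add(176630, 131656), Pow(Add(-243602, -66262), -1)), 259), -1), Add(-55, Mul(2, 257))), Rational(1, 2)) = Pow(Add(Pow(Add(Mul(308286, Pow(-309864, -1)), 259), -1), Add(-55, 514)), Rational(1, 2)) = Pow(Add(Pow(Add(Mul(308286, Rational(-1, 309864)), 259), -1), 459), Rational(1, 2)) = Pow(Add(Pow(Add(Rational(-51381, 51644), 259), -1), 459), Rational(1, 2)) = Pow(Add(Pow(Rational(13324415, 51644), -1), 459), Rational(1, 2)) = Pow(Add(Rational(51644, 13324415), 459), Rational(1, 2)) = Pow(Rational(6115958129, 13324415), Rational(1, 2)) = Mul(Rational(1, 13324415), Pow(81491564233419535, Rational(1, 2)))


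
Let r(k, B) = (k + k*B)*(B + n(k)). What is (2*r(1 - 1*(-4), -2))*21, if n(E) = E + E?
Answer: -1680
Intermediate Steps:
n(E) = 2*E
r(k, B) = (B + 2*k)*(k + B*k) (r(k, B) = (k + k*B)*(B + 2*k) = (k + B*k)*(B + 2*k) = (B + 2*k)*(k + B*k))
(2*r(1 - 1*(-4), -2))*21 = (2*((1 - 1*(-4))*(-2 + (-2)² + 2*(1 - 1*(-4)) + 2*(-2)*(1 - 1*(-4)))))*21 = (2*((1 + 4)*(-2 + 4 + 2*(1 + 4) + 2*(-2)*(1 + 4))))*21 = (2*(5*(-2 + 4 + 2*5 + 2*(-2)*5)))*21 = (2*(5*(-2 + 4 + 10 - 20)))*21 = (2*(5*(-8)))*21 = (2*(-40))*21 = -80*21 = -1680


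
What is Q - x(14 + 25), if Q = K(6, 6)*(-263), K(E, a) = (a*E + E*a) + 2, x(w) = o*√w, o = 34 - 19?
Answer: -19462 - 15*√39 ≈ -19556.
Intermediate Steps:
o = 15
x(w) = 15*√w
K(E, a) = 2 + 2*E*a (K(E, a) = (E*a + E*a) + 2 = 2*E*a + 2 = 2 + 2*E*a)
Q = -19462 (Q = (2 + 2*6*6)*(-263) = (2 + 72)*(-263) = 74*(-263) = -19462)
Q - x(14 + 25) = -19462 - 15*√(14 + 25) = -19462 - 15*√39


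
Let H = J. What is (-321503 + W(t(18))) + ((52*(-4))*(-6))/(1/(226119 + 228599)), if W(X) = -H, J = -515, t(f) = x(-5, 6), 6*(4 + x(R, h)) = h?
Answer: 567167076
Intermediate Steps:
x(R, h) = -4 + h/6
t(f) = -3 (t(f) = -4 + (1/6)*6 = -4 + 1 = -3)
H = -515
W(X) = 515 (W(X) = -1*(-515) = 515)
(-321503 + W(t(18))) + ((52*(-4))*(-6))/(1/(226119 + 228599)) = (-321503 + 515) + ((52*(-4))*(-6))/(1/(226119 + 228599)) = -320988 + (-208*(-6))/(1/454718) = -320988 + 1248/(1/454718) = -320988 + 1248*454718 = -320988 + 567488064 = 567167076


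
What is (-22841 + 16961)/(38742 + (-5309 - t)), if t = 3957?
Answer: -1470/7369 ≈ -0.19948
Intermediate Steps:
(-22841 + 16961)/(38742 + (-5309 - t)) = (-22841 + 16961)/(38742 + (-5309 - 1*3957)) = -5880/(38742 + (-5309 - 3957)) = -5880/(38742 - 9266) = -5880/29476 = -5880*1/29476 = -1470/7369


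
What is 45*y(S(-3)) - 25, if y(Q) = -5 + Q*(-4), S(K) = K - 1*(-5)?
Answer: -610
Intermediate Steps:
S(K) = 5 + K (S(K) = K + 5 = 5 + K)
y(Q) = -5 - 4*Q
45*y(S(-3)) - 25 = 45*(-5 - 4*(5 - 3)) - 25 = 45*(-5 - 4*2) - 25 = 45*(-5 - 8) - 25 = 45*(-13) - 25 = -585 - 25 = -610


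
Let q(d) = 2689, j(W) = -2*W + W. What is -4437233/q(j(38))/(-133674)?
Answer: 4437233/359449386 ≈ 0.012345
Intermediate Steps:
j(W) = -W
-4437233/q(j(38))/(-133674) = -4437233/2689/(-133674) = -4437233*1/2689*(-1/133674) = -4437233/2689*(-1/133674) = 4437233/359449386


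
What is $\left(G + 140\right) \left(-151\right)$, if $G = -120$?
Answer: $-3020$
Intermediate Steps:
$\left(G + 140\right) \left(-151\right) = \left(-120 + 140\right) \left(-151\right) = 20 \left(-151\right) = -3020$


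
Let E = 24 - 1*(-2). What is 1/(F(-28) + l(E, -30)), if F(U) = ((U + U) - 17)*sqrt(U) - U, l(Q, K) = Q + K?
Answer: 6/37447 + 73*I*sqrt(7)/74894 ≈ 0.00016023 + 0.0025788*I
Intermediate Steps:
E = 26 (E = 24 + 2 = 26)
l(Q, K) = K + Q
F(U) = -U + sqrt(U)*(-17 + 2*U) (F(U) = (2*U - 17)*sqrt(U) - U = (-17 + 2*U)*sqrt(U) - U = sqrt(U)*(-17 + 2*U) - U = -U + sqrt(U)*(-17 + 2*U))
1/(F(-28) + l(E, -30)) = 1/((-1*(-28) - 34*I*sqrt(7) + 2*(-28)**(3/2)) + (-30 + 26)) = 1/((28 - 34*I*sqrt(7) + 2*(-56*I*sqrt(7))) - 4) = 1/((28 - 34*I*sqrt(7) - 112*I*sqrt(7)) - 4) = 1/((28 - 146*I*sqrt(7)) - 4) = 1/(24 - 146*I*sqrt(7))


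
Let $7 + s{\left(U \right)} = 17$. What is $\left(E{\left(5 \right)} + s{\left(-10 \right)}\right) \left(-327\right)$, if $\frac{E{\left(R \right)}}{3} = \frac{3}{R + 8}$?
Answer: $- \frac{45453}{13} \approx -3496.4$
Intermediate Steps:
$s{\left(U \right)} = 10$ ($s{\left(U \right)} = -7 + 17 = 10$)
$E{\left(R \right)} = \frac{9}{8 + R}$ ($E{\left(R \right)} = 3 \frac{3}{R + 8} = 3 \frac{3}{8 + R} = \frac{9}{8 + R}$)
$\left(E{\left(5 \right)} + s{\left(-10 \right)}\right) \left(-327\right) = \left(\frac{9}{8 + 5} + 10\right) \left(-327\right) = \left(\frac{9}{13} + 10\right) \left(-327\right) = \frac{139}{13} \left(-327\right) = - \frac{45453}{13}$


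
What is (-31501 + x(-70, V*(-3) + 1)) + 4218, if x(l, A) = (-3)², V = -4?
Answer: -27274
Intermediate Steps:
x(l, A) = 9
(-31501 + x(-70, V*(-3) + 1)) + 4218 = (-31501 + 9) + 4218 = -31492 + 4218 = -27274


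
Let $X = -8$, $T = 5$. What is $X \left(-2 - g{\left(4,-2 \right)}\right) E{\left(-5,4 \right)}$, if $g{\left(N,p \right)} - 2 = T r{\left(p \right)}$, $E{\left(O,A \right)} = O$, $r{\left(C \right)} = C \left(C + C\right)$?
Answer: $-1760$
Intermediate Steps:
$r{\left(C \right)} = 2 C^{2}$ ($r{\left(C \right)} = C 2 C = 2 C^{2}$)
$g{\left(N,p \right)} = 2 + 10 p^{2}$ ($g{\left(N,p \right)} = 2 + 5 \cdot 2 p^{2} = 2 + 10 p^{2}$)
$X \left(-2 - g{\left(4,-2 \right)}\right) E{\left(-5,4 \right)} = - 8 \left(-2 - \left(2 + 10 \left(-2\right)^{2}\right)\right) \left(-5\right) = - 8 \left(-2 - \left(2 + 10 \cdot 4\right)\right) \left(-5\right) = - 8 \left(-2 - \left(2 + 40\right)\right) \left(-5\right) = - 8 \left(-2 - 42\right) \left(-5\right) = \left(-8\right) \left(-44\right) \left(-5\right) = 352 \left(-5\right) = -1760$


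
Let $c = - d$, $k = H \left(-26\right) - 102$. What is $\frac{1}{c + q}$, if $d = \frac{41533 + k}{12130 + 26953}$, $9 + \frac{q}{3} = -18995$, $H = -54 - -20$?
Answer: $- \frac{39083}{2228242311} \approx -1.754 \cdot 10^{-5}$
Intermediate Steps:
$H = -34$ ($H = -54 + 20 = -34$)
$k = 782$ ($k = \left(-34\right) \left(-26\right) - 102 = 884 - 102 = 782$)
$q = -57012$ ($q = -27 + 3 \left(-18995\right) = -27 - 56985 = -57012$)
$d = \frac{42315}{39083}$ ($d = \frac{41533 + 782}{12130 + 26953} = \frac{42315}{39083} \approx 1.0827$)
$c = - \frac{42315}{39083}$ ($c = \left(-1\right) \frac{42315}{39083} = - \frac{42315}{39083} \approx -1.0827$)
$\frac{1}{c + q} = \frac{1}{- \frac{42315}{39083} - 57012} = \frac{1}{- \frac{2228242311}{39083}} = - \frac{39083}{2228242311}$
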